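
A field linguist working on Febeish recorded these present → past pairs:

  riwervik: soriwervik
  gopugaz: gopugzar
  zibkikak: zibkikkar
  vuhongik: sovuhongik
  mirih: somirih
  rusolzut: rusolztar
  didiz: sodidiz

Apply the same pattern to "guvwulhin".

didiz and gopugaz both end in -z yet inflect differently (sodidiz, gopugzar), so the final letter is not what conditions the rule; the last vowel is.
"guvwulhin" has last vowel 'i'. The stems whose last vowel is 'i' (didiz → sodidiz, riwervik → soriwervik, mirih → somirih) add the prefix so-.
The other pattern: stems whose last vowel is 'a' or 'u' delete the last vowel and add -ar.
So guvwulhin → soguvwulhin.

soguvwulhin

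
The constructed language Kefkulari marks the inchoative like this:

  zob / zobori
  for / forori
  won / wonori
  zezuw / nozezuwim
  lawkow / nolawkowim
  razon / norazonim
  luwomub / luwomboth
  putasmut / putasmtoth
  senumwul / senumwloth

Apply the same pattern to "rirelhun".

won and razon both end in -n yet inflect differently (wonori, norazonim), so the final letter is not what conditions the rule; the number of vowels is.
"rirelhun" has 3 vowels. The stems with 3 vowels (luwomub → luwomboth, putasmut → putasmtoth, senumwul → senumwloth) delete the last vowel and add -oth.
So rirelhun → rirelhnoth.

rirelhnoth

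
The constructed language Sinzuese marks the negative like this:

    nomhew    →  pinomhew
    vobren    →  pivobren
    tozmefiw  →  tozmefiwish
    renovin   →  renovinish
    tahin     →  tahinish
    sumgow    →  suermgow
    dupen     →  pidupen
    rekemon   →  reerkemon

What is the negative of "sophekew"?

tahin and vobren both end in -n yet inflect differently (tahinish, pivobren), so the final letter is not what conditions the rule; the last vowel is.
"sophekew" has last vowel 'e'. The stems whose last vowel is 'e' (vobren → pivobren, dupen → pidupen, nomhew → pinomhew) add the prefix pi-.
The other patterns: stems whose last vowel is 'i' add -ish; stems whose last vowel is 'o' insert -er- after the first vowel.
So sophekew → pisophekew.

pisophekew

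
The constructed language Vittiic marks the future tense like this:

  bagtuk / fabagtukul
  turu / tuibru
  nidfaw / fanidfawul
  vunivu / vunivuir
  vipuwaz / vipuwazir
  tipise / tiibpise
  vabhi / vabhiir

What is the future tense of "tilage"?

vunivu and turu both end in -u yet inflect differently (vunivuir, tuibru), so the final letter is not what conditions the rule; the first letter is.
"tilage" begins with t-. The stems beginning with t- (tipise → tiibpise, turu → tuibru) insert -ib- after the first vowel.
The other patterns: stems beginning with v- add -ir; stems beginning with b- or n- add fa- … -ul around the stem.
So tilage → tiiblage.

tiiblage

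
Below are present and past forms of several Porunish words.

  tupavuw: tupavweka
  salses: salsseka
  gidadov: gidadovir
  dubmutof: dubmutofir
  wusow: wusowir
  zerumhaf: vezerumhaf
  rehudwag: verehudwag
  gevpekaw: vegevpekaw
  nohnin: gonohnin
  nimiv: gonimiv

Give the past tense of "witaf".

"witaf" has last vowel 'a'. The stems whose last vowel is 'a' (zerumhaf → vezerumhaf, rehudwag → verehudwag, gevpekaw → vegevpekaw) add the prefix ve-.
The other patterns: stems whose last vowel is 'e' or 'u' delete the last vowel and add -eka; stems whose last vowel is 'o' add -ir; stems whose last vowel is 'i' add the prefix go-.
So witaf → vewitaf.

vewitaf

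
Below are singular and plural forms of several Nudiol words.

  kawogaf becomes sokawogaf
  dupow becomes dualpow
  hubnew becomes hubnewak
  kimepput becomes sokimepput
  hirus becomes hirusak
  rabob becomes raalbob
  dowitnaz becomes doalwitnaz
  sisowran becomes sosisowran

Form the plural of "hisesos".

dupow and hubnew both end in -w yet inflect differently (dualpow, hubnewak), so the final letter is not what conditions the rule; the first letter is.
"hisesos" begins with h-. The stems beginning with h- (hubnew → hubnewak, hirus → hirusak) add -ak.
So hisesos → hisesosak.

hisesosak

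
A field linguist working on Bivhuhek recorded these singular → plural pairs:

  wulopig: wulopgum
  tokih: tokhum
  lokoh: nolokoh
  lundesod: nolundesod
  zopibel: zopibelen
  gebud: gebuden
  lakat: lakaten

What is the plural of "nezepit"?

tokih and lokoh both end in -h yet inflect differently (tokhum, nolokoh), so the final letter is not what conditions the rule; the last vowel is.
"nezepit" has last vowel 'i'. The stems whose last vowel is 'i' (wulopig → wulopgum, tokih → tokhum) delete the last vowel and add -um.
So nezepit → nezeptum.

nezeptum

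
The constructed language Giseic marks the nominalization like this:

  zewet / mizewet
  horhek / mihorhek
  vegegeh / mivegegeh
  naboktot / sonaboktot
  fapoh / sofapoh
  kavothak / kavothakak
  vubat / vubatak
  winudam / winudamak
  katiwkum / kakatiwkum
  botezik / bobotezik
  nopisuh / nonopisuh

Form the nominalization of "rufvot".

sorufvot

zewet and naboktot both end in -t yet inflect differently (mizewet, sonaboktot), so the final letter is not what conditions the rule; the last vowel is.
"rufvot" has last vowel 'o'. The stems whose last vowel is 'o' (naboktot → sonaboktot, fapoh → sofapoh) add the prefix so-.
So rufvot → sorufvot.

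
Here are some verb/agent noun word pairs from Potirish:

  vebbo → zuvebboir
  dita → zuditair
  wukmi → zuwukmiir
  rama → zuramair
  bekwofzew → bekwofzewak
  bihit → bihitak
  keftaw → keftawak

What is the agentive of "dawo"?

zudawoir

wukmi and bihit both have last vowel 'i' yet inflect differently (zuwukmiir, bihitak), so the last vowel is not what conditions the rule; whether the stem ends in a vowel or a consonant is.
"dawo" ends in a vowel. The stems ending in a vowel (vebbo → zuvebboir, dita → zuditair, wukmi → zuwukmiir) add zu- … -ir around the stem.
The other pattern: stems ending in a consonant add -ak.
So dawo → zudawoir.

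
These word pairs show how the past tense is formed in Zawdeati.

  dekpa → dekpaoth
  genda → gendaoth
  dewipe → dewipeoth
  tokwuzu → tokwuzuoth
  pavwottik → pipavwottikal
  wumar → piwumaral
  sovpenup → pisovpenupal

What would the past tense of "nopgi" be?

dekpa and wumar both have last vowel 'a' yet inflect differently (dekpaoth, piwumaral), so the last vowel is not what conditions the rule; whether the stem ends in a vowel or a consonant is.
"nopgi" ends in a vowel. The stems ending in a vowel (dekpa → dekpaoth, genda → gendaoth, dewipe → dewipeoth) add -oth.
The other pattern: stems ending in a consonant add pi- … -al around the stem.
So nopgi → nopgioth.

nopgioth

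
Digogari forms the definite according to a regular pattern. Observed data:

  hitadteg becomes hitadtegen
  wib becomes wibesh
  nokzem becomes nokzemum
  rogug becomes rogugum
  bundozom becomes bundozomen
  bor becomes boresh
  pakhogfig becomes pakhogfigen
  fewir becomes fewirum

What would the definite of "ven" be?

venesh

bor and fewir both end in -r yet inflect differently (boresh, fewirum), so the final letter is not what conditions the rule; the number of vowels is.
"ven" has 1 vowel. The stems with 1 vowel (wib → wibesh, bor → boresh) add -esh.
The other patterns: stems with 2 vowels add -um; stems with 3 vowels add -en.
So ven → venesh.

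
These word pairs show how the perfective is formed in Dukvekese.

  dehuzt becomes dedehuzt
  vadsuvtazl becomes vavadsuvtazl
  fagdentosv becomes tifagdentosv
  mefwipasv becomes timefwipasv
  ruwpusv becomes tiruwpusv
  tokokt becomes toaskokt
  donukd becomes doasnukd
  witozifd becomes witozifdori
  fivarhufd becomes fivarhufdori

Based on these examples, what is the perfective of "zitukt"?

ziastukt

"zitukt" has second-to-last letter 'k'. The stems whose second-to-last letter is 'k' (tokokt → toaskokt, donukd → doasnukd) insert -as- after the first vowel.
The other patterns: stems whose second-to-last letter is 'z' repeat the first consonant+vowel as a prefix; stems whose second-to-last letter is 's' add the prefix ti-; stems whose second-to-last letter is 'f' add -ori.
So zitukt → ziastukt.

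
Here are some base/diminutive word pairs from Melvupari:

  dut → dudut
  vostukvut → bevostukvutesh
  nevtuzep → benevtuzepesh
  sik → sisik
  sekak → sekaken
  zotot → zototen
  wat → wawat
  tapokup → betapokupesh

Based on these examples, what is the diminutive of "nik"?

sik and sekak both end in -k yet inflect differently (sisik, sekaken), so the final letter is not what conditions the rule; the number of vowels is.
"nik" has 1 vowel. The stems with 1 vowel (wat → wawat, sik → sisik, dut → dudut) repeat the first consonant+vowel as a prefix.
So nik → ninik.

ninik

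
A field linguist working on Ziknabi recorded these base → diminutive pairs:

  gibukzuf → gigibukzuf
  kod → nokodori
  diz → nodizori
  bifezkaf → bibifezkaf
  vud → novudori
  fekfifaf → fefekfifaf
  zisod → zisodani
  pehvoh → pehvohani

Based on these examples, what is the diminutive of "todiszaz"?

kod and zisod both end in -d yet inflect differently (nokodori, zisodani), so the final letter is not what conditions the rule; the number of vowels is.
"todiszaz" has 3 vowels. The stems with 3 vowels (fekfifaf → fefekfifaf, bifezkaf → bibifezkaf, gibukzuf → gigibukzuf) repeat the first consonant+vowel as a prefix.
The other patterns: stems with 1 vowel add no- … -ori around the stem; stems with 2 vowels add -ani.
So todiszaz → totodiszaz.

totodiszaz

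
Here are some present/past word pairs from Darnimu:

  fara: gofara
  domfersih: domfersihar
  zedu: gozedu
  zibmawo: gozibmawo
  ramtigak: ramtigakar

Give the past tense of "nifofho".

fara and ramtigak both have last vowel 'a' yet inflect differently (gofara, ramtigakar), so the last vowel is not what conditions the rule; whether the stem ends in a vowel or a consonant is.
"nifofho" ends in a vowel. The stems ending in a vowel (zedu → gozedu, fara → gofara, zibmawo → gozibmawo) add the prefix go-.
So nifofho → gonifofho.

gonifofho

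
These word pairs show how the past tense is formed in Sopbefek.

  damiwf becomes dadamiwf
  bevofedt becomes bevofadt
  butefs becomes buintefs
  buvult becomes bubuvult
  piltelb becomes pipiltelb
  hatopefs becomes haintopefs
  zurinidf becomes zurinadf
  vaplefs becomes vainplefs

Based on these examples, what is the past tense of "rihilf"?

zurinidf and damiwf both end in -f yet inflect differently (zurinadf, dadamiwf), so the final letter is not what conditions the rule; the second-to-last letter is.
"rihilf" has second-to-last letter 'l'. The stems whose second-to-last letter is 'l' (buvult → bubuvult, piltelb → pipiltelb) repeat the first consonant+vowel as a prefix.
The other patterns: stems whose second-to-last letter is 'f' insert -in- after the first vowel; stems whose second-to-last letter is 'd' change the last vowel to 'a'.
So rihilf → ririhilf.

ririhilf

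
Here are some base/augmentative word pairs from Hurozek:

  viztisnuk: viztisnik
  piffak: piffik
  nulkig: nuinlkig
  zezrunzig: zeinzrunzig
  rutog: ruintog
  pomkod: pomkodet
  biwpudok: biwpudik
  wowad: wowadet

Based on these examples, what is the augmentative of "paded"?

padedet

biwpudok and pomkod both have last vowel 'o' yet inflect differently (biwpudik, pomkodet), so the last vowel is not what conditions the rule; the final letter is.
"paded" ends in -d. The stems ending in -d (pomkod → pomkodet, wowad → wowadet) add -et.
The other patterns: stems ending in -k change the last vowel to 'i'; stems ending in -g insert -in- after the first vowel.
So paded → padedet.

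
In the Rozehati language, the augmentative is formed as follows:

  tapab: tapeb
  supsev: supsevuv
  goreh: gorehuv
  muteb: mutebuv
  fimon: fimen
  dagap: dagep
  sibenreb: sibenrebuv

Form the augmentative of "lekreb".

lekrebuv

muteb and tapab both end in -b yet inflect differently (mutebuv, tapeb), so the final letter is not what conditions the rule; the last vowel is.
"lekreb" has last vowel 'e'. The stems whose last vowel is 'e' (supsev → supsevuv, muteb → mutebuv, sibenreb → sibenrebuv) add -uv.
The other pattern: stems whose last vowel is 'a' or 'o' change the last vowel to 'e'.
So lekreb → lekrebuv.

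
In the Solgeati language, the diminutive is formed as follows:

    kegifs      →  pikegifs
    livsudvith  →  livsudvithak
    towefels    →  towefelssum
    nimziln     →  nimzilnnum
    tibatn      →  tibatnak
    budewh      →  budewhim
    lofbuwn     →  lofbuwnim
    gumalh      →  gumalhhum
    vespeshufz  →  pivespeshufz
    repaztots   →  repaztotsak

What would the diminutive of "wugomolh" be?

wugomolhhum

livsudvith and budewh both end in -h yet inflect differently (livsudvithak, budewhim), so the final letter is not what conditions the rule; the second-to-last letter is.
"wugomolh" has second-to-last letter 'l'. The stems whose second-to-last letter is 'l' (nimziln → nimzilnnum, gumalh → gumalhhum, towefels → towefelssum) double the final consonant and add -um.
The other patterns: stems whose second-to-last letter is 't' add -ak; stems whose second-to-last letter is 'w' add -im; stems whose second-to-last letter is 'f' add the prefix pi-.
So wugomolh → wugomolhhum.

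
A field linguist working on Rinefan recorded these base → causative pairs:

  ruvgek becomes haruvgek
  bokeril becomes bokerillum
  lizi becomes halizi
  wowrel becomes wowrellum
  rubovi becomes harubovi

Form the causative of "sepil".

sepillum

bokeril and rubovi both have last vowel 'i' yet inflect differently (bokerillum, harubovi), so the last vowel is not what conditions the rule; the final letter is.
"sepil" ends in -l. The stems ending in -l (bokeril → bokerillum, wowrel → wowrellum) double the final consonant and add -um.
So sepil → sepillum.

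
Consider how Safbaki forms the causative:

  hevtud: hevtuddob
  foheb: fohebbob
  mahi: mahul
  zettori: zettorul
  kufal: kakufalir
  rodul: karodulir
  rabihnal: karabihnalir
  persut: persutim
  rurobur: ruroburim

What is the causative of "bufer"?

hevtud and rodul both have last vowel 'u' yet inflect differently (hevtuddob, karodulir), so the last vowel is not what conditions the rule; the final letter is.
"bufer" ends in -r. The one such stem in the data (rurobur → ruroburim) adds -im, so the same rule applies.
So bufer → buferim.

buferim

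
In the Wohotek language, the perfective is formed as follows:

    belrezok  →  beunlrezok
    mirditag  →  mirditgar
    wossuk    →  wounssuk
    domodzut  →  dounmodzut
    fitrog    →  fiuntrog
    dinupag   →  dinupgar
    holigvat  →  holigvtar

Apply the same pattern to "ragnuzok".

holigvat and domodzut both end in -t yet inflect differently (holigvtar, dounmodzut), so the final letter is not what conditions the rule; the last vowel is.
"ragnuzok" has last vowel 'o'. The stems whose last vowel is 'o' (belrezok → beunlrezok, fitrog → fiuntrog) insert -un- after the first vowel.
The other pattern: stems whose last vowel is 'a' delete the last vowel and add -ar.
So ragnuzok → raungnuzok.

raungnuzok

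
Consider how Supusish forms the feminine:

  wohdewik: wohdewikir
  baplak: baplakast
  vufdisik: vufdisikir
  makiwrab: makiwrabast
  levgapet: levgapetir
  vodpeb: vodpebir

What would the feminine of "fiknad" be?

fiknadast

baplak and wohdewik both end in -k yet inflect differently (baplakast, wohdewikir), so the final letter is not what conditions the rule; the last vowel is.
"fiknad" has last vowel 'a'. The stems whose last vowel is 'a' (makiwrab → makiwrabast, baplak → baplakast) add -ast.
So fiknad → fiknadast.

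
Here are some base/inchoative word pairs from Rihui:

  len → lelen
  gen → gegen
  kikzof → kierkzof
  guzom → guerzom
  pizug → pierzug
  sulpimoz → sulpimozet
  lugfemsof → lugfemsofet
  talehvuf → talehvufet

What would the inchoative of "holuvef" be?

kikzof and lugfemsof both end in -f yet inflect differently (kierkzof, lugfemsofet), so the final letter is not what conditions the rule; the number of vowels is.
"holuvef" has 3 vowels. The stems with 3 vowels (sulpimoz → sulpimozet, lugfemsof → lugfemsofet, talehvuf → talehvufet) add -et.
The other patterns: stems with 1 vowel repeat the first consonant+vowel as a prefix; stems with 2 vowels insert -er- after the first vowel.
So holuvef → holuvefet.

holuvefet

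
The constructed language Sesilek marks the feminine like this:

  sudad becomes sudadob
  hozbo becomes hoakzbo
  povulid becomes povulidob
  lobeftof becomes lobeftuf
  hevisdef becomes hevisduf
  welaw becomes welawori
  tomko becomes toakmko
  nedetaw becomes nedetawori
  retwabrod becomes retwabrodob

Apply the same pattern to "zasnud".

zasnudob

"zasnud" ends in -d. The stems ending in -d (sudad → sudadob, povulid → povulidob, retwabrod → retwabrodob) add -ob.
The other patterns: stems ending in -o insert -ak- after the first vowel; stems ending in -f change the last vowel to 'u'; stems ending in -w add -ori.
So zasnud → zasnudob.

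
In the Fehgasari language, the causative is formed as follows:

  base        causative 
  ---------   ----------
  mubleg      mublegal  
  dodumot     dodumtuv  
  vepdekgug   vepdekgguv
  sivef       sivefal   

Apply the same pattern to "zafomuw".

zafomwuv

"zafomuw" has last vowel 'u'. The one such stem in the data (vepdekgug → vepdekgguv) deletes the last vowel and adds -uv (as does dodumot), so the same rule applies.
The other pattern: stems whose last vowel is 'e' add -al.
So zafomuw → zafomwuv.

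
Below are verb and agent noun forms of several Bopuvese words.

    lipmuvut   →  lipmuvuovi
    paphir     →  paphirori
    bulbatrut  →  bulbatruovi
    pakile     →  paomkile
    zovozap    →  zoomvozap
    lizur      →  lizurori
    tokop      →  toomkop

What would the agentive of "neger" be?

"neger" ends in -r. The stems ending in -r (lizur → lizurori, paphir → paphirori) add -ori.
So neger → negerori.

negerori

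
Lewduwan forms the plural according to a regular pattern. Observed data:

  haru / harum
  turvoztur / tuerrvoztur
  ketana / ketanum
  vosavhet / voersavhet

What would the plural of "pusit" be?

haru and turvoztur both have last vowel 'u' yet inflect differently (harum, tuerrvoztur), so the last vowel is not what conditions the rule; whether the stem ends in a vowel or a consonant is.
"pusit" ends in a consonant. The stems ending in a consonant (turvoztur → tuerrvoztur, vosavhet → voersavhet) insert -er- after the first vowel.
So pusit → puersit.

puersit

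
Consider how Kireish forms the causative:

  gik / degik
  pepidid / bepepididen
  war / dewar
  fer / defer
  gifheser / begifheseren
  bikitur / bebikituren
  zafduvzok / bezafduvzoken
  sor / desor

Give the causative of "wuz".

dewuz

gik and zafduvzok both end in -k yet inflect differently (degik, bezafduvzoken), so the final letter is not what conditions the rule; the number of vowels is.
"wuz" has 1 vowel. The stems with 1 vowel (gik → degik, sor → desor, fer → defer) add the prefix de-.
So wuz → dewuz.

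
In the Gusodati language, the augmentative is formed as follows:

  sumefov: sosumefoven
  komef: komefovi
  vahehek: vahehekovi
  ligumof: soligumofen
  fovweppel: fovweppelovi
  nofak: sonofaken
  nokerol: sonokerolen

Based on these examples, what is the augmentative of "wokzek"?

komef and ligumof both end in -f yet inflect differently (komefovi, soligumofen), so the final letter is not what conditions the rule; the last vowel is.
"wokzek" has last vowel 'e'. The stems whose last vowel is 'e' (vahehek → vahehekovi, fovweppel → fovweppelovi, komef → komefovi) add -ovi.
The other pattern: stems whose last vowel is 'a' or 'o' add so- … -en around the stem.
So wokzek → wokzekovi.

wokzekovi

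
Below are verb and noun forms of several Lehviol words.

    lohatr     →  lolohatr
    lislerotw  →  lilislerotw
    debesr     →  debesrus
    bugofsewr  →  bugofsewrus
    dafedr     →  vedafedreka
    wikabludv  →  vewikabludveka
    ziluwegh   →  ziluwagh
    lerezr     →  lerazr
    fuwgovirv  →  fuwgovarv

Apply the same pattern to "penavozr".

penavazr

lohatr and debesr both end in -r yet inflect differently (lolohatr, debesrus), so the final letter is not what conditions the rule; the second-to-last letter is.
"penavozr" has second-to-last letter 'z'. The one such stem in the data (lerezr → lerazr) changes the last vowel to 'a' (as do ziluwegh, fuwgovirv), so the same rule applies.
The other patterns: stems whose second-to-last letter is 't' repeat the first consonant+vowel as a prefix; stems whose second-to-last letter is 's' or 'w' add -us; stems whose second-to-last letter is 'd' add ve- … -eka around the stem.
So penavozr → penavazr.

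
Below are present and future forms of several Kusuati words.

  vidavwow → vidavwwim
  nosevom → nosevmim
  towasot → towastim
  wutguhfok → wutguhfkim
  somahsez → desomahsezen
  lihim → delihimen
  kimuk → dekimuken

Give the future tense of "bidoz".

bidzim

nosevom and lihim both end in -m yet inflect differently (nosevmim, delihimen), so the final letter is not what conditions the rule; the last vowel is.
"bidoz" has last vowel 'o'. The stems whose last vowel is 'o' (vidavwow → vidavwwim, nosevom → nosevmim, towasot → towastim) delete the last vowel and add -im.
The other pattern: stems whose last vowel is 'e', 'i' or 'u' add de- … -en around the stem.
So bidoz → bidzim.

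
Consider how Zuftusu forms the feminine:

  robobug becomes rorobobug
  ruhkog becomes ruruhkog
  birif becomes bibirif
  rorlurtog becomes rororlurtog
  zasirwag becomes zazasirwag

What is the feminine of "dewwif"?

Every pair shown (robobug → rorobobug, ruhkog → ruruhkog, birif → bibirif, …) follows the same rule: repeat the first consonant+vowel as a prefix.
So dewwif → dedewwif.

dedewwif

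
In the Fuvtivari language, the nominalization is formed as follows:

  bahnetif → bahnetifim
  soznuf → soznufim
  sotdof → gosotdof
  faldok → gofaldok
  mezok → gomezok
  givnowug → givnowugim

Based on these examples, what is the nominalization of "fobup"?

fobupim

sotdof and soznuf both end in -f yet inflect differently (gosotdof, soznufim), so the final letter is not what conditions the rule; the last vowel is.
"fobup" has last vowel 'u'. The stems whose last vowel is 'u' (soznuf → soznufim, givnowug → givnowugim) add -im.
So fobup → fobupim.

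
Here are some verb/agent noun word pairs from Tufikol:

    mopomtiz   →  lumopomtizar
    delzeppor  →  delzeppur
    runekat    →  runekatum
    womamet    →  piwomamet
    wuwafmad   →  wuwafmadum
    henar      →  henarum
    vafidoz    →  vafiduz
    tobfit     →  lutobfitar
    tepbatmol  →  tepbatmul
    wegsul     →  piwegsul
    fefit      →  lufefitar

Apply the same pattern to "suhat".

suhatum

tobfit and womamet both end in -t yet inflect differently (lutobfitar, piwomamet), so the final letter is not what conditions the rule; the last vowel is.
"suhat" has last vowel 'a'. The stems whose last vowel is 'a' (henar → henarum, wuwafmad → wuwafmadum, runekat → runekatum) add -um.
The other patterns: stems whose last vowel is 'i' add lu- … -ar around the stem; stems whose last vowel is 'e' or 'u' add the prefix pi-; stems whose last vowel is 'o' change the last vowel to 'u'.
So suhat → suhatum.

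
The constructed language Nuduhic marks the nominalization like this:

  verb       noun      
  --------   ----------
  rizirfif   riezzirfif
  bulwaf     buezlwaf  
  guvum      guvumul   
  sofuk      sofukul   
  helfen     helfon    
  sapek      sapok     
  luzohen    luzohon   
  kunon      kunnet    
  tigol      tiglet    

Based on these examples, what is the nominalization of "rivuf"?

sofuk and sapek both end in -k yet inflect differently (sofukul, sapok), so the final letter is not what conditions the rule; the last vowel is.
"rivuf" has last vowel 'u'. The stems whose last vowel is 'u' (guvum → guvumul, sofuk → sofukul) add -ul.
The other patterns: stems whose last vowel is 'a' or 'i' insert -ez- after the first vowel; stems whose last vowel is 'e' change the last vowel to 'o'; stems whose last vowel is 'o' delete the last vowel and add -et.
So rivuf → rivuful.

rivuful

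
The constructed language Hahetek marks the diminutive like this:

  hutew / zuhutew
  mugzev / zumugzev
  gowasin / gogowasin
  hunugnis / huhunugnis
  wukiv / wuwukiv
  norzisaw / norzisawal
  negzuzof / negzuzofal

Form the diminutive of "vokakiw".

vovokakiw

mugzev and wukiv both end in -v yet inflect differently (zumugzev, wuwukiv), so the final letter is not what conditions the rule; the last vowel is.
"vokakiw" has last vowel 'i'. The stems whose last vowel is 'i' (gowasin → gogowasin, hunugnis → huhunugnis, wukiv → wuwukiv) repeat the first consonant+vowel as a prefix.
The other patterns: stems whose last vowel is 'e' add the prefix zu-; stems whose last vowel is 'a' or 'o' add -al.
So vokakiw → vovokakiw.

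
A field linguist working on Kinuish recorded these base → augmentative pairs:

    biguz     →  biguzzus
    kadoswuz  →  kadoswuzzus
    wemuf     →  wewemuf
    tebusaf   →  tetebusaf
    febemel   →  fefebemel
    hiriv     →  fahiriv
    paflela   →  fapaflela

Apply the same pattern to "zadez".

biguz and wemuf both have last vowel 'u' yet inflect differently (biguzzus, wewemuf), so the last vowel is not what conditions the rule; the final letter is.
"zadez" ends in -z. The stems ending in -z (biguz → biguzzus, kadoswuz → kadoswuzzus) double the final consonant and add -us.
The other patterns: stems ending in -f or -l repeat the first consonant+vowel as a prefix; stems ending in -a or -v add the prefix fa-.
So zadez → zadezzus.

zadezzus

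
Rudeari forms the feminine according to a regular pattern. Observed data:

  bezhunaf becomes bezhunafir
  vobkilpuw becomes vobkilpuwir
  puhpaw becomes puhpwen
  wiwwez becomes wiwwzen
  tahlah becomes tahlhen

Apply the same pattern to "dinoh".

dinhen

vobkilpuw and puhpaw both end in -w yet inflect differently (vobkilpuwir, puhpwen), so the final letter is not what conditions the rule; the number of vowels is.
"dinoh" has 2 vowels. The stems with 2 vowels (puhpaw → puhpwen, wiwwez → wiwwzen, tahlah → tahlhen) delete the last vowel and add -en.
The other pattern: stems with 3 vowels add -ir.
So dinoh → dinhen.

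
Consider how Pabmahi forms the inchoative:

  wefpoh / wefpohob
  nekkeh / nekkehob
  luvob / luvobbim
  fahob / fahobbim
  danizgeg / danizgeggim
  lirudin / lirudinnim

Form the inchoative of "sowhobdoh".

sowhobdohob

wefpoh and luvob both have last vowel 'o' yet inflect differently (wefpohob, luvobbim), so the last vowel is not what conditions the rule; the final letter is.
"sowhobdoh" ends in -h. The stems ending in -h (wefpoh → wefpohob, nekkeh → nekkehob) add -ob.
The other pattern: stems ending in -b, -g or -n double the final consonant and add -im.
So sowhobdoh → sowhobdohob.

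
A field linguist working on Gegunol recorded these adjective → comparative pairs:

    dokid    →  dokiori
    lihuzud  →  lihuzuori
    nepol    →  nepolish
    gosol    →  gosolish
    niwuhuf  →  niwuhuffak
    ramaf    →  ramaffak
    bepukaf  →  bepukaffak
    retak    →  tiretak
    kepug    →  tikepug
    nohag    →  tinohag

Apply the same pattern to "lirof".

lihuzud and niwuhuf both have last vowel 'u' yet inflect differently (lihuzuori, niwuhuffak), so the last vowel is not what conditions the rule; the final letter is.
"lirof" ends in -f. The stems ending in -f (niwuhuf → niwuhuffak, ramaf → ramaffak, bepukaf → bepukaffak) double the final consonant and add -ak.
So lirof → liroffak.

liroffak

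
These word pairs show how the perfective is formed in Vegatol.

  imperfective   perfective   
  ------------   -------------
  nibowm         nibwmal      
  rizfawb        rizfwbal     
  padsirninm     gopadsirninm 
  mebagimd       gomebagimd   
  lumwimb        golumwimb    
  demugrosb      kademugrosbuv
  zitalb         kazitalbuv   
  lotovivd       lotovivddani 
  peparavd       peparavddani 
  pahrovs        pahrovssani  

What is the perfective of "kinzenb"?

nibowm and padsirninm both end in -m yet inflect differently (nibwmal, gopadsirninm), so the final letter is not what conditions the rule; the second-to-last letter is.
"kinzenb" has second-to-last letter 'n'. The one such stem in the data (padsirninm → gopadsirninm) adds the prefix go-, so the same rule applies.
So kinzenb → gokinzenb.

gokinzenb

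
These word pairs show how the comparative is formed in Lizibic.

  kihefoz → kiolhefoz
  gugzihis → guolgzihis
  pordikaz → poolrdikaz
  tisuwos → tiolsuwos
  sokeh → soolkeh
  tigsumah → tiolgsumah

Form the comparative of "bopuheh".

Every pair shown (kihefoz → kiolhefoz, gugzihis → guolgzihis, pordikaz → poolrdikaz, …) follows the same rule: insert -ol- after the first vowel.
So bopuheh → boolpuheh.

boolpuheh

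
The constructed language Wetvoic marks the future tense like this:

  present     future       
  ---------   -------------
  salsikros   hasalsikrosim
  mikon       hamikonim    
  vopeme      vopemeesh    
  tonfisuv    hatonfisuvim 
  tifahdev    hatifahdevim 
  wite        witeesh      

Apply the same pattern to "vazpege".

wite and tifahdev both have last vowel 'e' yet inflect differently (witeesh, hatifahdevim), so the last vowel is not what conditions the rule; whether the stem ends in a vowel or a consonant is.
"vazpege" ends in a vowel. The stems ending in a vowel (wite → witeesh, vopeme → vopemeesh) add -esh.
The other pattern: stems ending in a consonant add ha- … -im around the stem.
So vazpege → vazpegeesh.

vazpegeesh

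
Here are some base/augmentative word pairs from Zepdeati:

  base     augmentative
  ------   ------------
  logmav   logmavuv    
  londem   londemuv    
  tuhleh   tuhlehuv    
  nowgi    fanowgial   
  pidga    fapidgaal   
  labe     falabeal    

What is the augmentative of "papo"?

logmav and pidga both have last vowel 'a' yet inflect differently (logmavuv, fapidgaal), so the last vowel is not what conditions the rule; whether the stem ends in a vowel or a consonant is.
"papo" ends in a vowel. The stems ending in a vowel (nowgi → fanowgial, pidga → fapidgaal, labe → falabeal) add fa- … -al around the stem.
The other pattern: stems ending in a consonant add -uv.
So papo → fapapoal.

fapapoal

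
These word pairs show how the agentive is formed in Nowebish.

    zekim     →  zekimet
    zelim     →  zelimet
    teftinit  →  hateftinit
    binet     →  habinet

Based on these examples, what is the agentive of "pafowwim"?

pafowwimet

zekim and teftinit both have last vowel 'i' yet inflect differently (zekimet, hateftinit), so the last vowel is not what conditions the rule; the final letter is.
"pafowwim" ends in -m. The stems ending in -m (zekim → zekimet, zelim → zelimet) add -et.
The other pattern: stems ending in -t add the prefix ha-.
So pafowwim → pafowwimet.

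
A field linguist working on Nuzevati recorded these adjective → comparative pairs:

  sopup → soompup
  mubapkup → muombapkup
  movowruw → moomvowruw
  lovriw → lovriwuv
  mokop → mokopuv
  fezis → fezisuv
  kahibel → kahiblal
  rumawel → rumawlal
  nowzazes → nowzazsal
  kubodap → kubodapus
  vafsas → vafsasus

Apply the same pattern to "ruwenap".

ruwenapus

movowruw and lovriw both end in -w yet inflect differently (moomvowruw, lovriwuv), so the final letter is not what conditions the rule; the last vowel is.
"ruwenap" has last vowel 'a'. The stems whose last vowel is 'a' (kubodap → kubodapus, vafsas → vafsasus) add -us.
So ruwenap → ruwenapus.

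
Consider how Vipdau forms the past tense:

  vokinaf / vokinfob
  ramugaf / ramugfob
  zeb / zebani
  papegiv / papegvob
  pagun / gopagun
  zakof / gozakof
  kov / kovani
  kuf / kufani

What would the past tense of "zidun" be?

gozidun

"zidun" has 2 vowels. The stems with 2 vowels (zakof → gozakof, pagun → gopagun) add the prefix go-.
So zidun → gozidun.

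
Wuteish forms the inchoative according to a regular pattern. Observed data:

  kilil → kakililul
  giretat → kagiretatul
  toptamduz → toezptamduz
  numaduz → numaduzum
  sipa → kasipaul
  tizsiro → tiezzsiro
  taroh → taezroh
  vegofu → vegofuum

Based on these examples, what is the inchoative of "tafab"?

"tafab" begins with t-. The stems beginning with t- (taroh → taezroh, tizsiro → tiezzsiro, toptamduz → toezptamduz) insert -ez- after the first vowel.
The other patterns: stems beginning with n- or v- add -um; stems beginning with g-, k- or s- add ka- … -ul around the stem.
So tafab → taezfab.

taezfab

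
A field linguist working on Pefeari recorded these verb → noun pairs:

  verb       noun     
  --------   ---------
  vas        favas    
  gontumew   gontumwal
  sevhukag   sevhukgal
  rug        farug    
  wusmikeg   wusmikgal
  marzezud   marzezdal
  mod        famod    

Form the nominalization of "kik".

fakik

rug and sevhukag both end in -g yet inflect differently (farug, sevhukgal), so the final letter is not what conditions the rule; the number of vowels is.
"kik" has 1 vowel. The stems with 1 vowel (mod → famod, rug → farug, vas → favas) add the prefix fa-.
The other pattern: stems with 3 vowels delete the last vowel and add -al.
So kik → fakik.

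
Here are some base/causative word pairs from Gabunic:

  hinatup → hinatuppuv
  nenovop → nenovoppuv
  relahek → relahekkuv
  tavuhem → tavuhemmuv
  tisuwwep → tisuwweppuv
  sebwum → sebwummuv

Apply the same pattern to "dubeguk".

dubegukkuv

Every pair shown (hinatup → hinatuppuv, nenovop → nenovoppuv, relahek → relahekkuv, …) follows the same rule: double the final consonant and add -uv.
So dubeguk → dubegukkuv.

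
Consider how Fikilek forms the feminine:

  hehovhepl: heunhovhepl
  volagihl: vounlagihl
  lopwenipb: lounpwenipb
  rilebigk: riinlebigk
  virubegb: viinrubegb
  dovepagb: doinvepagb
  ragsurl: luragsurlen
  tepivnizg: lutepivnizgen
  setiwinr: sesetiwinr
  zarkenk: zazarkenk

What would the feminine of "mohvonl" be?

"mohvonl" has second-to-last letter 'n'. The stems whose second-to-last letter is 'n' (setiwinr → sesetiwinr, zarkenk → zazarkenk) repeat the first consonant+vowel as a prefix.
The other patterns: stems whose second-to-last letter is 'h' or 'p' insert -un- after the first vowel; stems whose second-to-last letter is 'g' insert -in- after the first vowel; stems whose second-to-last letter is 'r' or 'z' add lu- … -en around the stem.
So mohvonl → momohvonl.

momohvonl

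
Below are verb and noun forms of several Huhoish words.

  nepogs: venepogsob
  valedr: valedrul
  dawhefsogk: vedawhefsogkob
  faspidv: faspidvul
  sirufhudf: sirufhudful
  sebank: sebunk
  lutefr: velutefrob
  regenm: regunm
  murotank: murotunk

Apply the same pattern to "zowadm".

zowadmul

"zowadm" has second-to-last letter 'd'. The stems whose second-to-last letter is 'd' (valedr → valedrul, sirufhudf → sirufhudful, faspidv → faspidvul) add -ul.
The other patterns: stems whose second-to-last letter is 'n' change the last vowel to 'u'; stems whose second-to-last letter is 'f' or 'g' add ve- … -ob around the stem.
So zowadm → zowadmul.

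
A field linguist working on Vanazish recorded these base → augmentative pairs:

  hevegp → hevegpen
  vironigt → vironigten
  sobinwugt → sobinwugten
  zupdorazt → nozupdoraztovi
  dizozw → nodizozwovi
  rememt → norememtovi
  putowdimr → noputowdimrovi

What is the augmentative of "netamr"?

nonetamrovi

"netamr" has second-to-last letter 'm'. The stems whose second-to-last letter is 'm' (rememt → norememtovi, putowdimr → noputowdimrovi) add no- … -ovi around the stem.
The other pattern: stems whose second-to-last letter is 'g' add -en.
So netamr → nonetamrovi.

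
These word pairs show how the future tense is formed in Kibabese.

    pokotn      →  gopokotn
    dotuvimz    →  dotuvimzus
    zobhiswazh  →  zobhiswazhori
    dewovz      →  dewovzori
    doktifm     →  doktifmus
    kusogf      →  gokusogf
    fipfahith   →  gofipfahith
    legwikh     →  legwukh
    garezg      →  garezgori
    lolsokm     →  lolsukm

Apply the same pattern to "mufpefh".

doktifm and lolsokm both end in -m yet inflect differently (doktifmus, lolsukm), so the final letter is not what conditions the rule; the second-to-last letter is.
"mufpefh" has second-to-last letter 'f'. The one such stem in the data (doktifm → doktifmus) adds -us, so the same rule applies.
The other patterns: stems whose second-to-last letter is 'g' or 't' add the prefix go-; stems whose second-to-last letter is 'k' change the last vowel to 'u'; stems whose second-to-last letter is 'v' or 'z' add -ori.
So mufpefh → mufpefhus.

mufpefhus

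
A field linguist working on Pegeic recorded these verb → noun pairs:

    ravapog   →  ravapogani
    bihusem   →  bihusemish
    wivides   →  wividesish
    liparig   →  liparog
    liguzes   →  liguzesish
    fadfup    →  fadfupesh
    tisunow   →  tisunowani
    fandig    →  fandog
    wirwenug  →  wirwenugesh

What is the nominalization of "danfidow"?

danfidowani

wirwenug and fandig both end in -g yet inflect differently (wirwenugesh, fandog), so the final letter is not what conditions the rule; the last vowel is.
"danfidow" has last vowel 'o'. The stems whose last vowel is 'o' (tisunow → tisunowani, ravapog → ravapogani) add -ani.
So danfidow → danfidowani.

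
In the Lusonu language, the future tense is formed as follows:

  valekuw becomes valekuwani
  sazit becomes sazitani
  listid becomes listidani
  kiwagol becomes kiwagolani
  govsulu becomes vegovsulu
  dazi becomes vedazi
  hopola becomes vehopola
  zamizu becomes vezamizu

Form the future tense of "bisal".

bisalani

valekuw and govsulu both have last vowel 'u' yet inflect differently (valekuwani, vegovsulu), so the last vowel is not what conditions the rule; whether the stem ends in a vowel or a consonant is.
"bisal" ends in a consonant. The stems ending in a consonant (valekuw → valekuwani, sazit → sazitani, listid → listidani) add -ani.
So bisal → bisalani.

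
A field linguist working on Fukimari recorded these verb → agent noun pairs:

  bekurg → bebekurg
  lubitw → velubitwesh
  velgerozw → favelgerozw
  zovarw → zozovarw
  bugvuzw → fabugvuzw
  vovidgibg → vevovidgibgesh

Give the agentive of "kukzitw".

vekukzitwesh

bugvuzw and zovarw both end in -w yet inflect differently (fabugvuzw, zozovarw), so the final letter is not what conditions the rule; the second-to-last letter is.
"kukzitw" has second-to-last letter 't'. The one such stem in the data (lubitw → velubitwesh) adds ve- … -esh around the stem, so the same rule applies.
The other patterns: stems whose second-to-last letter is 'z' add the prefix fa-; stems whose second-to-last letter is 'r' repeat the first consonant+vowel as a prefix.
So kukzitw → vekukzitwesh.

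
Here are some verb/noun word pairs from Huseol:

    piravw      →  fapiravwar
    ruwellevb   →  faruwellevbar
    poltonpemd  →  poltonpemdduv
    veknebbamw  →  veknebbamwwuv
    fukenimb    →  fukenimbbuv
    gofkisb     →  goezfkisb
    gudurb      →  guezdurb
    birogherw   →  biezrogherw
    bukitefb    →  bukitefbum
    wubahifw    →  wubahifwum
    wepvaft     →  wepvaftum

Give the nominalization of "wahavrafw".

wahavrafwum

piravw and veknebbamw both end in -w yet inflect differently (fapiravwar, veknebbamwwuv), so the final letter is not what conditions the rule; the second-to-last letter is.
"wahavrafw" has second-to-last letter 'f'. The stems whose second-to-last letter is 'f' (bukitefb → bukitefbum, wubahifw → wubahifwum, wepvaft → wepvaftum) add -um.
The other patterns: stems whose second-to-last letter is 'v' add fa- … -ar around the stem; stems whose second-to-last letter is 'm' double the final consonant and add -uv; stems whose second-to-last letter is 'r' or 's' insert -ez- after the first vowel.
So wahavrafw → wahavrafwum.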